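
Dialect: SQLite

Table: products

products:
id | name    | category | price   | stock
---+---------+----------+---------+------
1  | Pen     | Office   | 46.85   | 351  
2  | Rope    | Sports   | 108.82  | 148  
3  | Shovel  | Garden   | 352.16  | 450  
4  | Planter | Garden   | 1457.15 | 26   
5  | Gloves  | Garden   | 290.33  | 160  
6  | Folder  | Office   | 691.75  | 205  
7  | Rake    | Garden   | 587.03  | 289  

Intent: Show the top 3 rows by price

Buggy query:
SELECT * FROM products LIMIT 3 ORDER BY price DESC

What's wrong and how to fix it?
Bug: ORDER BY cannot follow LIMIT; LIMIT is the final clause

Fix: Swap the clauses: ORDER BY first, then LIMIT

Corrected query:
SELECT * FROM products ORDER BY price DESC LIMIT 3

Result:
id | name    | category | price   | stock
---+---------+----------+---------+------
4  | Planter | Garden   | 1457.15 | 26   
6  | Folder  | Office   | 691.75  | 205  
7  | Rake    | Garden   | 587.03  | 289  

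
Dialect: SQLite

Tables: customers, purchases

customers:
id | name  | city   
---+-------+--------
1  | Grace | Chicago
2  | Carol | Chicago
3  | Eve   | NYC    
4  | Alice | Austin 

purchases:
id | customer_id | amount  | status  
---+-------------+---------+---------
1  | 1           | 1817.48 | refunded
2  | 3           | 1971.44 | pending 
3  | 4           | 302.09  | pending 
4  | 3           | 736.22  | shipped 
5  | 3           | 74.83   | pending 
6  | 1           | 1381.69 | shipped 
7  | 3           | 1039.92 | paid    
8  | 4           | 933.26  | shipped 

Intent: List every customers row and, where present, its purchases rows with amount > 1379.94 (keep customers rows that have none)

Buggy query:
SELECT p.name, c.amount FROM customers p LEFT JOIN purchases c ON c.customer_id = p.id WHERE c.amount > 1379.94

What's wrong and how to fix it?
Bug: A WHERE condition on the right-hand table after LEFT JOIN drops unmatched parents

Fix: Put 'c.amount > 1379.94' in the JOIN's ON clause instead of WHERE

Corrected query:
SELECT p.name, c.amount FROM customers p LEFT JOIN purchases c ON c.customer_id = p.id AND c.amount > 1379.94

Result:
name  | amount 
------+--------
Grace | 1381.69
Grace | 1817.48
Carol | NULL   
Eve   | 1971.44
Alice | NULL   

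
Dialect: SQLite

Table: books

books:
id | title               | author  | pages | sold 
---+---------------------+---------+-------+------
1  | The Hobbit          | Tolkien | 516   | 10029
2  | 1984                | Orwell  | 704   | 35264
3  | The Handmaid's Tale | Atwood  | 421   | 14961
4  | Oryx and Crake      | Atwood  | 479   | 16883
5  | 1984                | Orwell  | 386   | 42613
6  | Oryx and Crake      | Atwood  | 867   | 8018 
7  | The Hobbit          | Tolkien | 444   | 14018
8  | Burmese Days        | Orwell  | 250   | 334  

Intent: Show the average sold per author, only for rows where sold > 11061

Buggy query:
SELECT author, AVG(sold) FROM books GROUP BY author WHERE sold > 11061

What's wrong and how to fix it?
Bug: Row-level WHERE must come before GROUP BY in the clause order

Fix: Move the WHERE clause before GROUP BY

Corrected query:
SELECT author, AVG(sold) FROM books WHERE sold > 11061 GROUP BY author

Result:
author  | AVG(sold)
--------+----------
Atwood  | 15922    
Orwell  | 38938.5  
Tolkien | 14018    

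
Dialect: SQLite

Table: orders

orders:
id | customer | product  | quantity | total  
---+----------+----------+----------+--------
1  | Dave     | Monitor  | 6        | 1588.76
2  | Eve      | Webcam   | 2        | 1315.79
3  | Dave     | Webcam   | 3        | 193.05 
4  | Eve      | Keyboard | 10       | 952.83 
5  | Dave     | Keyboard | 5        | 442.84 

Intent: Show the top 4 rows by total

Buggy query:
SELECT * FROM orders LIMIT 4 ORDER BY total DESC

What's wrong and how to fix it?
Bug: ORDER BY cannot follow LIMIT; LIMIT is the final clause

Fix: Sort with ORDER BY, then apply LIMIT

Corrected query:
SELECT * FROM orders ORDER BY total DESC LIMIT 4

Result:
id | customer | product  | quantity | total  
---+----------+----------+----------+--------
1  | Dave     | Monitor  | 6        | 1588.76
2  | Eve      | Webcam   | 2        | 1315.79
4  | Eve      | Keyboard | 10       | 952.83 
5  | Dave     | Keyboard | 5        | 442.84 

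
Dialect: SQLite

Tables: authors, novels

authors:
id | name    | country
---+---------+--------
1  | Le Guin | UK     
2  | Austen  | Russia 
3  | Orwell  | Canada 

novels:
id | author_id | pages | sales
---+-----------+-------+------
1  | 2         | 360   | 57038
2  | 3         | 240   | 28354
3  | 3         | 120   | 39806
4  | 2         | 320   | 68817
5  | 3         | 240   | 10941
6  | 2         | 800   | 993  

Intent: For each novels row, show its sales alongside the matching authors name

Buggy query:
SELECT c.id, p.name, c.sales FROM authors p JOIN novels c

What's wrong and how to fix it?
Bug: Missing join condition: each novels row is matched to all authors rows instead of just its own

Fix: Add ON c.author_id = p.id to the JOIN

Corrected query:
SELECT c.id, p.name, c.sales FROM authors p JOIN novels c ON c.author_id = p.id

Result:
id | name   | sales
---+--------+------
1  | Austen | 57038
2  | Orwell | 28354
3  | Orwell | 39806
4  | Austen | 68817
5  | Orwell | 10941
6  | Austen | 993  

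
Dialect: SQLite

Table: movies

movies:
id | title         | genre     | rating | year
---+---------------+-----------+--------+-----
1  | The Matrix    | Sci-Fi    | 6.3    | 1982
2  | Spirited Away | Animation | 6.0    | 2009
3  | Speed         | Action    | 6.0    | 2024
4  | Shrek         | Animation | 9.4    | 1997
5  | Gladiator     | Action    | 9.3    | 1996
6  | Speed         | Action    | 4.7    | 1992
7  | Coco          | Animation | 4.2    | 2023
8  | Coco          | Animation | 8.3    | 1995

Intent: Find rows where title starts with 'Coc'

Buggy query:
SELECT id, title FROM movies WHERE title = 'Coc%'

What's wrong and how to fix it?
Bug: Wildcards only work with LIKE; '=' treats '%' as a literal character

Fix: Replace '=' with LIKE so 'Coc%' is treated as a pattern

Corrected query:
SELECT id, title FROM movies WHERE title LIKE 'Coc%'

Result:
id | title
---+------
7  | Coco 
8  | Coco 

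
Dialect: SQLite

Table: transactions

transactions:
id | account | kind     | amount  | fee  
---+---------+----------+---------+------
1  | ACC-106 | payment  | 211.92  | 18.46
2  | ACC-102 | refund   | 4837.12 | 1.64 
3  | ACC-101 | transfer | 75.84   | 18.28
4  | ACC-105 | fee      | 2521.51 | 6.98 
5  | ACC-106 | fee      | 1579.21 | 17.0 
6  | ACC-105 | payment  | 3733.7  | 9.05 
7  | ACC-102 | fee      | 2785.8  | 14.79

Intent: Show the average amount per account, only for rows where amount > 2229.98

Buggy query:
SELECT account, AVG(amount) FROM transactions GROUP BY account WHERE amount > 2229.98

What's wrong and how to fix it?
Bug: WHERE cannot follow GROUP BY

Fix: Place WHERE between FROM and GROUP BY

Corrected query:
SELECT account, AVG(amount) FROM transactions WHERE amount > 2229.98 GROUP BY account

Result:
account | AVG(amount)
--------+------------
ACC-102 | 3811.46    
ACC-105 | 3127.605   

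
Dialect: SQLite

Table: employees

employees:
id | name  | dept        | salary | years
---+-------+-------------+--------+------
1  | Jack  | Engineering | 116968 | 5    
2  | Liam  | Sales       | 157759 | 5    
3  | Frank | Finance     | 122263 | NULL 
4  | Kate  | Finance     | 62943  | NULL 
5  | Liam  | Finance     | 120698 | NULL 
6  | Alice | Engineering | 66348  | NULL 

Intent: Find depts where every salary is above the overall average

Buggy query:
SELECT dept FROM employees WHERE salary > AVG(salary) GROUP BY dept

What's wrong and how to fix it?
Bug: AVG() is an aggregate; it can't sit directly in WHERE

Fix: Compute the overall average in a scalar subquery and compare each group's MIN against it in HAVING

Corrected query:
SELECT dept FROM employees GROUP BY dept HAVING MIN(salary) > (SELECT AVG(salary) FROM employees)

Result:
dept 
-----
Sales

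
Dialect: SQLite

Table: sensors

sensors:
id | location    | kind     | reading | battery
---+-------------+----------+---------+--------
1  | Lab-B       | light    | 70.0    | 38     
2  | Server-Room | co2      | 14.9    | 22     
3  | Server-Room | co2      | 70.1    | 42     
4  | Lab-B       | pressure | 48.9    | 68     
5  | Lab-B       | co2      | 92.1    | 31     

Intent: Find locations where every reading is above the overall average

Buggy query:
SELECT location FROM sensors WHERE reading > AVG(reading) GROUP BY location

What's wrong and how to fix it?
Bug: WHERE evaluates per row before aggregation, so AVG() is unavailable

Fix: Compute the overall average in a scalar subquery and compare each group's MIN against it in HAVING

Corrected query:
SELECT location FROM sensors GROUP BY location HAVING MIN(reading) > (SELECT AVG(reading) FROM sensors)

Result:
(no rows)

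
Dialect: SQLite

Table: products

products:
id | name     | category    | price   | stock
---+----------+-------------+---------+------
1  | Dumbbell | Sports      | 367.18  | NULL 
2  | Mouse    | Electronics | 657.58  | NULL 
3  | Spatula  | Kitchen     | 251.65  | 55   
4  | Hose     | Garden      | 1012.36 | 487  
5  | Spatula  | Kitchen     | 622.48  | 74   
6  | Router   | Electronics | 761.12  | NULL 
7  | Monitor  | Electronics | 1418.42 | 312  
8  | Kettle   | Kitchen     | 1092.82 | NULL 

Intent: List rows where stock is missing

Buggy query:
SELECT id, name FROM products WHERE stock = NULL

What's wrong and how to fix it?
Bug: Comparing to NULL with '=' never matches; NULL = NULL is unknown, not true

Fix: Use IS NULL to test for NULL

Corrected query:
SELECT id, name FROM products WHERE stock IS NULL

Result:
id | name    
---+---------
1  | Dumbbell
2  | Mouse   
6  | Router  
8  | Kettle  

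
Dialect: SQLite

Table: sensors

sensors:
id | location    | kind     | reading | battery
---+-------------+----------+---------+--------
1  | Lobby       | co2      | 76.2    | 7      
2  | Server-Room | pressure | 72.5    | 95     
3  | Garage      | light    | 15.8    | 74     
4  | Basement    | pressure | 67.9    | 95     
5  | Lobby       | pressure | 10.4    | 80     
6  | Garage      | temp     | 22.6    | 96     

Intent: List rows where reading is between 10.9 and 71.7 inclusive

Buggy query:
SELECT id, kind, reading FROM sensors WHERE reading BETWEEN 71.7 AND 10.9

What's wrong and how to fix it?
Bug: BETWEEN expects the lower bound first; with 71.7 AND 10.9 the range is empty

Fix: Write BETWEEN 10.9 AND 71.7

Corrected query:
SELECT id, kind, reading FROM sensors WHERE reading BETWEEN 10.9 AND 71.7

Result:
id | kind     | reading
---+----------+--------
3  | light    | 15.8   
4  | pressure | 67.9   
6  | temp     | 22.6   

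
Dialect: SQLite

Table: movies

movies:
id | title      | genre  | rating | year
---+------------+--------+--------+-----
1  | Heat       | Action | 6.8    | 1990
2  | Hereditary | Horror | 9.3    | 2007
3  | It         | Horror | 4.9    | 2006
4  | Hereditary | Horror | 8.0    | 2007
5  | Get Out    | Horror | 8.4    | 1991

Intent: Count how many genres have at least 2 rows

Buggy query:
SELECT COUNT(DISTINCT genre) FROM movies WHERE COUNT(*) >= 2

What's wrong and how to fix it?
Bug: COUNT(*) cannot appear in WHERE; the per-group count doesn't exist yet

Fix: Group first with HAVING COUNT(*) >= 2, then COUNT the resulting groups

Corrected query:
SELECT COUNT(*) FROM (SELECT genre FROM movies GROUP BY genre HAVING COUNT(*) >= 2)

Result:
COUNT(*)
--------
1       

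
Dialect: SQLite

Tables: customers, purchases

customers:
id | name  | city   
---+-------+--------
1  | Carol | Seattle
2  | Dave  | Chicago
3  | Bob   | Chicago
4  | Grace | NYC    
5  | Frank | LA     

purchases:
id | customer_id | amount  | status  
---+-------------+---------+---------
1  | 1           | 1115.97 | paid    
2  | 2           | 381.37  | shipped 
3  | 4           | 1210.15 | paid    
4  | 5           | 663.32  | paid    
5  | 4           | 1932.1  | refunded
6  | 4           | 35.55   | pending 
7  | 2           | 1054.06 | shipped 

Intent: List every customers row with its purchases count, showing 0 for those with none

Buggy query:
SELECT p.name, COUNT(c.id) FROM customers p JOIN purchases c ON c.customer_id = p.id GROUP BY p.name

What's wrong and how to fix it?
Bug: INNER JOIN drops customers rows that have no matching purchases rows

Fix: Use LEFT JOIN so parents without children still appear (COUNT(c.id) gives 0)

Corrected query:
SELECT p.name, COUNT(c.id) FROM customers p LEFT JOIN purchases c ON c.customer_id = p.id GROUP BY p.name

Result:
name  | COUNT(c.id)
------+------------
Bob   | 0          
Carol | 1          
Dave  | 2          
Frank | 1          
Grace | 3          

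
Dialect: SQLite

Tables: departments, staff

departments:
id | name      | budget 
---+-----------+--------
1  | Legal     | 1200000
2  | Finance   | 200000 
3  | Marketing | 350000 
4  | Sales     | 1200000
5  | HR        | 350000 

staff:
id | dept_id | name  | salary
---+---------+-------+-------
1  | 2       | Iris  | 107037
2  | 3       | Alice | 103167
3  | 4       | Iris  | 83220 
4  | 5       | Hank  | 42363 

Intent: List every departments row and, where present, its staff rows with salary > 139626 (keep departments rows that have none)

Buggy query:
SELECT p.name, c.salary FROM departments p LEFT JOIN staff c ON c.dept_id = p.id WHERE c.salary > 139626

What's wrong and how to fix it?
Bug: Filtering c.salary in WHERE discards the NULL rows produced by LEFT JOIN, turning it into an inner join

Fix: Move the right-table condition into the ON clause so unmatched parents are kept

Corrected query:
SELECT p.name, c.salary FROM departments p LEFT JOIN staff c ON c.dept_id = p.id AND c.salary > 139626

Result:
name      | salary
----------+-------
Legal     | NULL  
Finance   | NULL  
Marketing | NULL  
Sales     | NULL  
HR        | NULL  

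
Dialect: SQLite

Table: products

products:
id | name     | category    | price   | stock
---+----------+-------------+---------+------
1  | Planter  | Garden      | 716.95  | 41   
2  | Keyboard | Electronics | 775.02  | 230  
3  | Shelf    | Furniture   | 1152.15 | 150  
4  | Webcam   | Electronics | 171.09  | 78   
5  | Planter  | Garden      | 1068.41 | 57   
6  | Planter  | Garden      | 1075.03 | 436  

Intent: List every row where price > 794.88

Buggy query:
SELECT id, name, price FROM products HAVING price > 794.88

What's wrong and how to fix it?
Bug: HAVING filters the output of aggregation, but this query has no GROUP BY and no aggregate functions, so SQLite rejects it (HAVING clause on a non-aggregate query); the condition here is per row

Fix: Use WHERE for row-level filtering

Corrected query:
SELECT id, name, price FROM products WHERE price > 794.88

Result:
id | name    | price  
---+---------+--------
3  | Shelf   | 1152.15
5  | Planter | 1068.41
6  | Planter | 1075.03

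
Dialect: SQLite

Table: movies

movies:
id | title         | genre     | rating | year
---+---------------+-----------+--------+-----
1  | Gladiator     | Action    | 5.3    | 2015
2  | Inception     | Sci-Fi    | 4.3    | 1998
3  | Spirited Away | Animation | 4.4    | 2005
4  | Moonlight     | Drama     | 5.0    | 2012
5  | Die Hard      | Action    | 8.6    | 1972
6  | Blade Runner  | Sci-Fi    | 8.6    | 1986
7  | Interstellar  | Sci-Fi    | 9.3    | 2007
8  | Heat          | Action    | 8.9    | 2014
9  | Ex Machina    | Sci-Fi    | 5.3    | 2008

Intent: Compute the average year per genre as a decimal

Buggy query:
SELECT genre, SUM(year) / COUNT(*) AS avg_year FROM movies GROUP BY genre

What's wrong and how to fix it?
Bug: SUM(year) and COUNT(*) are both integers; the division truncates the fractional part

Fix: Multiply by 1.0 (or CAST to REAL) to force floating-point division

Corrected query:
SELECT genre, SUM(year) * 1.0 / COUNT(*) AS avg_year FROM movies GROUP BY genre

Result:
genre     | avg_year   
----------+------------
Action    | 2000.333333
Animation | 2005       
Drama     | 2012       
Sci-Fi    | 1999.75    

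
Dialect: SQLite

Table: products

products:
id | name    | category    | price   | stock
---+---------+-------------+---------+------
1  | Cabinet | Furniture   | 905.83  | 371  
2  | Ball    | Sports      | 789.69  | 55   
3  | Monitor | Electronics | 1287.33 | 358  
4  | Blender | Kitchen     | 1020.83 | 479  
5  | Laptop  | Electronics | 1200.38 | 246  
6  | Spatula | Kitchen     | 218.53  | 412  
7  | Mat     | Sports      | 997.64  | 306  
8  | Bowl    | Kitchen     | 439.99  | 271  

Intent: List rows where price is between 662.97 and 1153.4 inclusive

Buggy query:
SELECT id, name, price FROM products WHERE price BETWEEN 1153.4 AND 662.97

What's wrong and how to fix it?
Bug: The bounds are reversed; BETWEEN a AND b requires a <= b to match anything

Fix: Swap the bounds so the smaller value comes first

Corrected query:
SELECT id, name, price FROM products WHERE price BETWEEN 662.97 AND 1153.4

Result:
id | name    | price  
---+---------+--------
1  | Cabinet | 905.83 
2  | Ball    | 789.69 
4  | Blender | 1020.83
7  | Mat     | 997.64 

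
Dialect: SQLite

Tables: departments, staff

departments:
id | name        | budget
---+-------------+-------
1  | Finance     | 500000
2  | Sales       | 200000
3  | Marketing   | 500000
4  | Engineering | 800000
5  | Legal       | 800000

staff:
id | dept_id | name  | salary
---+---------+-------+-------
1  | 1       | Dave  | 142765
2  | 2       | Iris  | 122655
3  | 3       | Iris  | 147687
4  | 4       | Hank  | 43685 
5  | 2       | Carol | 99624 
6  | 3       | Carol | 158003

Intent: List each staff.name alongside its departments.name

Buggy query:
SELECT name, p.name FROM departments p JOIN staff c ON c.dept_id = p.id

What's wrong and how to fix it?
Bug: 'name' exists in both joined tables, so the database can't tell which one is meant

Fix: Prefix ambiguous columns with the table alias

Corrected query:
SELECT c.name, p.name FROM departments p JOIN staff c ON c.dept_id = p.id

Result:
name  | name       
------+------------
Dave  | Finance    
Iris  | Sales      
Iris  | Marketing  
Hank  | Engineering
Carol | Sales      
Carol | Marketing  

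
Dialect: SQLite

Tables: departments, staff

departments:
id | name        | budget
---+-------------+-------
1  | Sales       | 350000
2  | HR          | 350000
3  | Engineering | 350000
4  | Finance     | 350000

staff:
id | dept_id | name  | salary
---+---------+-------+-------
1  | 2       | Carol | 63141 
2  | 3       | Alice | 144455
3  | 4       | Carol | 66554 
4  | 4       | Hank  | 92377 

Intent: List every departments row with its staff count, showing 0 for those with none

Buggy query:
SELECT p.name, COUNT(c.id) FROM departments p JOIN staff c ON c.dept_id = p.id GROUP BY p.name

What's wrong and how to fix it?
Bug: An inner join excludes parents with zero children

Fix: Use LEFT JOIN so parents without children still appear (COUNT(c.id) gives 0)

Corrected query:
SELECT p.name, COUNT(c.id) FROM departments p LEFT JOIN staff c ON c.dept_id = p.id GROUP BY p.name

Result:
name        | COUNT(c.id)
------------+------------
Engineering | 1          
Finance     | 2          
HR          | 1          
Sales       | 0          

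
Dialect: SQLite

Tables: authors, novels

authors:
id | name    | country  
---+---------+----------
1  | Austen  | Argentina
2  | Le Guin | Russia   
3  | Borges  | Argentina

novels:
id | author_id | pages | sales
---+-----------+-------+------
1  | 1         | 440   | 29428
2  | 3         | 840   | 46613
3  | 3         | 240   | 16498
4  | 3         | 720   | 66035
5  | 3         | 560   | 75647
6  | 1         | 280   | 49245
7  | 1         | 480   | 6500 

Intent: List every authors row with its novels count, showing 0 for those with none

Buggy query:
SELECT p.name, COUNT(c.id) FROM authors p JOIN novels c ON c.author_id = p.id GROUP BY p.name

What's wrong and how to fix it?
Bug: INNER JOIN drops authors rows that have no matching novels rows

Fix: Switch to LEFT JOIN to retain unmatched parent rows

Corrected query:
SELECT p.name, COUNT(c.id) FROM authors p LEFT JOIN novels c ON c.author_id = p.id GROUP BY p.name

Result:
name    | COUNT(c.id)
--------+------------
Austen  | 3          
Borges  | 4          
Le Guin | 0          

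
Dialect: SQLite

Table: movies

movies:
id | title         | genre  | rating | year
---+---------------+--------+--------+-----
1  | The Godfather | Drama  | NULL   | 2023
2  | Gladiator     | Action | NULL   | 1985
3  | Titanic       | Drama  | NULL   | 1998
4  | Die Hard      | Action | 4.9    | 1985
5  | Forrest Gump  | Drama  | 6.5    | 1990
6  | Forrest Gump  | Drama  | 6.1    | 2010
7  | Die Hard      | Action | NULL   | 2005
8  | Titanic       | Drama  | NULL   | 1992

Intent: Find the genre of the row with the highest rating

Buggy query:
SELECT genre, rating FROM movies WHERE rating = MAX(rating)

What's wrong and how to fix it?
Bug: MAX(rating) is an aggregate and cannot be used directly in WHERE

Fix: Wrap MAX in a scalar subquery so WHERE compares against a single value

Corrected query:
SELECT genre, rating FROM movies WHERE rating = (SELECT MAX(rating) FROM movies)

Result:
genre | rating
------+-------
Drama | 6.5   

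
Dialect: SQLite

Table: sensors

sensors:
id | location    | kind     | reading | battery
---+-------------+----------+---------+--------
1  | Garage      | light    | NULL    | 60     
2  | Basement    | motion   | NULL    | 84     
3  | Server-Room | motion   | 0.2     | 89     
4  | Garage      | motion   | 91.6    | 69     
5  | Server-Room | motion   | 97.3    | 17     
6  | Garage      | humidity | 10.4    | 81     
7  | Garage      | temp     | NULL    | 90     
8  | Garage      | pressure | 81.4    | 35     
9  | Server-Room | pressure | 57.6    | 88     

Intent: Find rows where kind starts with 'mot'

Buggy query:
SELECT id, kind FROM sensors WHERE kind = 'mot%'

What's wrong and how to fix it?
Bug: '=' compares the literal string including the % character; pattern matching needs LIKE

Fix: Replace '=' with LIKE so 'mot%' is treated as a pattern

Corrected query:
SELECT id, kind FROM sensors WHERE kind LIKE 'mot%'

Result:
id | kind  
---+-------
2  | motion
3  | motion
4  | motion
5  | motion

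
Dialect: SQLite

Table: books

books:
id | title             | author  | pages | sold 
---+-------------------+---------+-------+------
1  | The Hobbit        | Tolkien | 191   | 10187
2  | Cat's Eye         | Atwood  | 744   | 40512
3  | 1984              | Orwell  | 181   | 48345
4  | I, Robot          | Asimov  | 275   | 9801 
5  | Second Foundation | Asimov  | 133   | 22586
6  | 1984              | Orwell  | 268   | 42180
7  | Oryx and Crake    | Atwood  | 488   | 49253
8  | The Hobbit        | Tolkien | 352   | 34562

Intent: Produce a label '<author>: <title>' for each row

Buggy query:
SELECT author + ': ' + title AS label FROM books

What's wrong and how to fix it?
Bug: SQLite uses || for string concatenation; + coerces text to numbers (yielding 0)

Fix: Replace + with || to concatenate text

Corrected query:
SELECT author || ': ' || title AS label FROM books

Result:
label                    
-------------------------
Tolkien: The Hobbit      
Atwood: Cat's Eye        
Orwell: 1984             
Asimov: I, Robot         
Asimov: Second Foundation
Orwell: 1984             
Atwood: Oryx and Crake   
Tolkien: The Hobbit      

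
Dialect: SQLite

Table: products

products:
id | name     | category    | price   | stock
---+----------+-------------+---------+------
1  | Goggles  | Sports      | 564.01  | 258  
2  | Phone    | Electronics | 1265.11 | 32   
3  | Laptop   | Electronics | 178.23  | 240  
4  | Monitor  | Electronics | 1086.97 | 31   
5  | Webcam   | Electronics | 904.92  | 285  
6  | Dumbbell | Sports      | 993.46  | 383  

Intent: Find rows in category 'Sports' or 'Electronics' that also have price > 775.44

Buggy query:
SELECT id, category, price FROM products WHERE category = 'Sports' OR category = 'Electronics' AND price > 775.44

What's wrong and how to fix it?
Bug: Without parentheses, AND is evaluated before OR, so the price filter only applies to the 'Electronics' branch

Fix: Add parentheses around the OR so the AND applies to both alternatives

Corrected query:
SELECT id, category, price FROM products WHERE (category = 'Sports' OR category = 'Electronics') AND price > 775.44

Result:
id | category    | price  
---+-------------+--------
2  | Electronics | 1265.11
4  | Electronics | 1086.97
5  | Electronics | 904.92 
6  | Sports      | 993.46 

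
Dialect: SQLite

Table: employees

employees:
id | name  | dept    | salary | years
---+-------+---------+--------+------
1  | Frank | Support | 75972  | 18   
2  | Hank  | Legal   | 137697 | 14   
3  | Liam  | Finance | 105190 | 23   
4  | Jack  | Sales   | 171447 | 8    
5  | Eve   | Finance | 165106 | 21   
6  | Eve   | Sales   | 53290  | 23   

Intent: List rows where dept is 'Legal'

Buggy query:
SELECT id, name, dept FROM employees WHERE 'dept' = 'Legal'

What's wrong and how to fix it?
Bug: Single quotes denote string literals in SQL; the column name is being compared as a constant string

Fix: Remove the quotes around the column name (or use double quotes for an identifier)

Corrected query:
SELECT id, name, dept FROM employees WHERE dept = 'Legal'

Result:
id | name | dept 
---+------+------
2  | Hank | Legal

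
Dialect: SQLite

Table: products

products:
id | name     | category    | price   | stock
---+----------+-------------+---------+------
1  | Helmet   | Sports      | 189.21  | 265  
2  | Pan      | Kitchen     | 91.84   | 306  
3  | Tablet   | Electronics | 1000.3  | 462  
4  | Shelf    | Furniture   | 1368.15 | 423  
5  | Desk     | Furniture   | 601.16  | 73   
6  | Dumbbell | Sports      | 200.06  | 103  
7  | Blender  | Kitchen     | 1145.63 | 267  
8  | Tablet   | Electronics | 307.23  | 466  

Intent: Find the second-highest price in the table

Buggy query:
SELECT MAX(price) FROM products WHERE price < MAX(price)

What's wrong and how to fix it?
Bug: MAX(price) on the right of the comparison is an aggregate-in-WHERE error

Fix: Compute the overall MAX in a subquery, then take MAX of rows below it

Corrected query:
SELECT MAX(price) FROM products WHERE price < (SELECT MAX(price) FROM products)

Result:
MAX(price)
----------
1145.63   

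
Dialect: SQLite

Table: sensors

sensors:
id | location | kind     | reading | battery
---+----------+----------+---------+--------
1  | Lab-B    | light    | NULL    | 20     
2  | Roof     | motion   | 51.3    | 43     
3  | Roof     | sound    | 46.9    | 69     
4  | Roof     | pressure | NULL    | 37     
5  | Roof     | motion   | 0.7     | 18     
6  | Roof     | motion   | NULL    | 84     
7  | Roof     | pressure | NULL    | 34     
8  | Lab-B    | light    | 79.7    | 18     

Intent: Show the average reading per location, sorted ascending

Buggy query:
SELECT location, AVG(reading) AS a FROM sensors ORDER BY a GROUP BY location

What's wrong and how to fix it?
Bug: GROUP BY must precede ORDER BY

Fix: Reorder: SELECT … FROM … GROUP BY … ORDER BY …

Corrected query:
SELECT location, AVG(reading) AS a FROM sensors GROUP BY location ORDER BY a

Result:
location | a        
---------+----------
Roof     | 32.966667
Lab-B    | 79.7     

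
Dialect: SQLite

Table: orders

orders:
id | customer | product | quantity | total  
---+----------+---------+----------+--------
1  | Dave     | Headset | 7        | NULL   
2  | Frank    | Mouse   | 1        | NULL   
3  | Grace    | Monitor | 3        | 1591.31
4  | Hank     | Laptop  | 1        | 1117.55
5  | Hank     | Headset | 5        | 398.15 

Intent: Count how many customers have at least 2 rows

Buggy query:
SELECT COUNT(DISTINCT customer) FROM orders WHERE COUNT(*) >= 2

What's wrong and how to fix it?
Bug: WHERE filters individual rows, not groups, so a group-level COUNT is invalid there

Fix: Use a subquery that GROUPs and filters with HAVING, then count its rows

Corrected query:
SELECT COUNT(*) FROM (SELECT customer FROM orders GROUP BY customer HAVING COUNT(*) >= 2)

Result:
COUNT(*)
--------
1       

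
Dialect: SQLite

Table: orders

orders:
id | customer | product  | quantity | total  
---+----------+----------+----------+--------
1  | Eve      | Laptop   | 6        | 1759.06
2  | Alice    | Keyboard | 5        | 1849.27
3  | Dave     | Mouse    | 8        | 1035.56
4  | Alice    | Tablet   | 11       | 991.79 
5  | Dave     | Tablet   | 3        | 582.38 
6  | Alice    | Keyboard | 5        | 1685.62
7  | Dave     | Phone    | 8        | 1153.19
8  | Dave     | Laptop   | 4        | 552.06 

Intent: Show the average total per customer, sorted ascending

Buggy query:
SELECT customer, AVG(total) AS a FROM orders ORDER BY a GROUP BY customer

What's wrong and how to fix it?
Bug: ORDER BY appears before GROUP BY; SQL clause order requires GROUP BY first

Fix: Reorder: SELECT … FROM … GROUP BY … ORDER BY …

Corrected query:
SELECT customer, AVG(total) AS a FROM orders GROUP BY customer ORDER BY a

Result:
customer | a          
---------+------------
Dave     | 830.7975   
Alice    | 1508.893333
Eve      | 1759.06    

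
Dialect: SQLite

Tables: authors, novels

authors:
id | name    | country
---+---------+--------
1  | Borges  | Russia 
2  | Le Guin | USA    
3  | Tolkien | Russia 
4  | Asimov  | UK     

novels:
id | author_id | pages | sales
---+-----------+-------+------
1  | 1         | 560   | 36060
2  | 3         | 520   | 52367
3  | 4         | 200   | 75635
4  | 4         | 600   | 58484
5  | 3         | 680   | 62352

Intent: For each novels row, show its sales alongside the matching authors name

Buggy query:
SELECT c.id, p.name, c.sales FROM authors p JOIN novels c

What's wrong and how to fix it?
Bug: JOIN with no ON clause produces a cartesian product; every novels row pairs with every authors row

Fix: Specify the join condition linking the foreign key to the parent id

Corrected query:
SELECT c.id, p.name, c.sales FROM authors p JOIN novels c ON c.author_id = p.id

Result:
id | name    | sales
---+---------+------
1  | Borges  | 36060
2  | Tolkien | 52367
3  | Asimov  | 75635
4  | Asimov  | 58484
5  | Tolkien | 62352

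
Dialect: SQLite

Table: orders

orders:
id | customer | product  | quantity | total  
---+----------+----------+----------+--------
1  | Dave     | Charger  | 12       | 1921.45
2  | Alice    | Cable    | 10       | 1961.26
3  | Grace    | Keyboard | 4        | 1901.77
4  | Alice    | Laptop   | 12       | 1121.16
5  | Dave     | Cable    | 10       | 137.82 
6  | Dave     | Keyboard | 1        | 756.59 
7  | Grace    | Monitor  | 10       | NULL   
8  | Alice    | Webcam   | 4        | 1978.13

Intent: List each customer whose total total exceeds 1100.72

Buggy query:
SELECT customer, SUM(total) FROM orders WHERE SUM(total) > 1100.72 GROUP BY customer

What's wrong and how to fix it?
Bug: SUM(total) is an aggregate, but WHERE filters rows before aggregation

Fix: Move the aggregate condition to a HAVING clause

Corrected query:
SELECT customer, SUM(total) FROM orders GROUP BY customer HAVING SUM(total) > 1100.72

Result:
customer | SUM(total)
---------+-----------
Alice    | 5060.55   
Dave     | 2815.86   
Grace    | 1901.77   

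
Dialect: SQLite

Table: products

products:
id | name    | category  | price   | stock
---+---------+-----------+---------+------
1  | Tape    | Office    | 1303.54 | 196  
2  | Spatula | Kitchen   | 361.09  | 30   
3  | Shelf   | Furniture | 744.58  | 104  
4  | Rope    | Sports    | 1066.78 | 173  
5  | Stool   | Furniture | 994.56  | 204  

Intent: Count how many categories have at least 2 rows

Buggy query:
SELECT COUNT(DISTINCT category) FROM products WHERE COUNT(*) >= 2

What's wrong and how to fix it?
Bug: WHERE filters individual rows, not groups, so a group-level COUNT is invalid there

Fix: Use a subquery that GROUPs and filters with HAVING, then count its rows

Corrected query:
SELECT COUNT(*) FROM (SELECT category FROM products GROUP BY category HAVING COUNT(*) >= 2)

Result:
COUNT(*)
--------
1       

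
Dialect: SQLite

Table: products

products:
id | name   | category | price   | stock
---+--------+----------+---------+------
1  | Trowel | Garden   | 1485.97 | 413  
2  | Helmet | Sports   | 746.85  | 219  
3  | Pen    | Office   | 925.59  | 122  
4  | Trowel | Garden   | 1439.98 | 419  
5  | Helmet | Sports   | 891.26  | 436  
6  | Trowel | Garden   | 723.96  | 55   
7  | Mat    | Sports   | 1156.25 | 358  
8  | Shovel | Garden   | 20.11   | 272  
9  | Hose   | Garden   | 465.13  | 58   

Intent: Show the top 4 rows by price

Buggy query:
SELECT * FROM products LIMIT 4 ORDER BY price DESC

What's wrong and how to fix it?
Bug: LIMIT must come after ORDER BY

Fix: Swap the clauses: ORDER BY first, then LIMIT

Corrected query:
SELECT * FROM products ORDER BY price DESC LIMIT 4

Result:
id | name   | category | price   | stock
---+--------+----------+---------+------
1  | Trowel | Garden   | 1485.97 | 413  
4  | Trowel | Garden   | 1439.98 | 419  
7  | Mat    | Sports   | 1156.25 | 358  
3  | Pen    | Office   | 925.59  | 122  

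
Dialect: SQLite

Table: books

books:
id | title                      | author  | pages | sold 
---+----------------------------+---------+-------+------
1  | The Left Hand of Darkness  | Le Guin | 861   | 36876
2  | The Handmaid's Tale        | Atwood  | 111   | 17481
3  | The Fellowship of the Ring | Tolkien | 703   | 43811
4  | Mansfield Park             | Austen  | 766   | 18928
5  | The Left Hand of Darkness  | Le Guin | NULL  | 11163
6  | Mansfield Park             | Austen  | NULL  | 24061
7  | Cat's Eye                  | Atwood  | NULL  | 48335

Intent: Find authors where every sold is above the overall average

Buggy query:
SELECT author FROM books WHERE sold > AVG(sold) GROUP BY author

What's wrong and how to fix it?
Bug: AVG() is an aggregate; it can't sit directly in WHERE

Fix: Use a subquery for AVG and a HAVING MIN(...) filter so the condition holds for every row in the group

Corrected query:
SELECT author FROM books GROUP BY author HAVING MIN(sold) > (SELECT AVG(sold) FROM books)

Result:
author 
-------
Tolkien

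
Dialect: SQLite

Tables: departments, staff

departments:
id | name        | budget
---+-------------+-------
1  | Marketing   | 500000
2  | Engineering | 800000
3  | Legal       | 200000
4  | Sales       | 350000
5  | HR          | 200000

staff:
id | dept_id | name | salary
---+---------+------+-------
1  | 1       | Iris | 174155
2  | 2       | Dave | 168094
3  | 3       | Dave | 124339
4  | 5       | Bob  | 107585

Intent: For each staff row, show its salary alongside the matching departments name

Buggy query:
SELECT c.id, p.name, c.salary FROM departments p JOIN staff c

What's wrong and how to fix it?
Bug: JOIN with no ON clause produces a cartesian product; every staff row pairs with every departments row

Fix: Specify the join condition linking the foreign key to the parent id

Corrected query:
SELECT c.id, p.name, c.salary FROM departments p JOIN staff c ON c.dept_id = p.id

Result:
id | name        | salary
---+-------------+-------
1  | Marketing   | 174155
2  | Engineering | 168094
3  | Legal       | 124339
4  | HR          | 107585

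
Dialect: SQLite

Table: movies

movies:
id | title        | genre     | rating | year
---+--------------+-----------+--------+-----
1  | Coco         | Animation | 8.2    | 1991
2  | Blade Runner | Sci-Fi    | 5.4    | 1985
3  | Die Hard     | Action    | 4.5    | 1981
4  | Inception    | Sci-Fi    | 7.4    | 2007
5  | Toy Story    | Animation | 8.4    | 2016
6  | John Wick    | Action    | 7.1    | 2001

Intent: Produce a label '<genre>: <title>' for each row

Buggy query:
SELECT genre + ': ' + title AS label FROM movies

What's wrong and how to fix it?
Bug: SQLite uses || for string concatenation; + coerces text to numbers (yielding 0)

Fix: Use the || operator for string concatenation

Corrected query:
SELECT genre || ': ' || title AS label FROM movies

Result:
label               
--------------------
Animation: Coco     
Sci-Fi: Blade Runner
Action: Die Hard    
Sci-Fi: Inception   
Animation: Toy Story
Action: John Wick   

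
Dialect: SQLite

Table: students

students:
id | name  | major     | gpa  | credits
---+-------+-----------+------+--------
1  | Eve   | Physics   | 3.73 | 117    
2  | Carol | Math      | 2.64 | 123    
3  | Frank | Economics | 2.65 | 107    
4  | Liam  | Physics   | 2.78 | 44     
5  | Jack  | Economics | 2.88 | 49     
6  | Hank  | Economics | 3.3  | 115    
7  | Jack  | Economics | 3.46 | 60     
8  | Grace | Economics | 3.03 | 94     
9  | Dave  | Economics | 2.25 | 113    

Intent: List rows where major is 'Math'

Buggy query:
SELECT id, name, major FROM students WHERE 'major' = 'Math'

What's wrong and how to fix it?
Bug: Single quotes denote string literals in SQL; the column name is being compared as a constant string

Fix: Remove the quotes around the column name (or use double quotes for an identifier)

Corrected query:
SELECT id, name, major FROM students WHERE major = 'Math'

Result:
id | name  | major
---+-------+------
2  | Carol | Math 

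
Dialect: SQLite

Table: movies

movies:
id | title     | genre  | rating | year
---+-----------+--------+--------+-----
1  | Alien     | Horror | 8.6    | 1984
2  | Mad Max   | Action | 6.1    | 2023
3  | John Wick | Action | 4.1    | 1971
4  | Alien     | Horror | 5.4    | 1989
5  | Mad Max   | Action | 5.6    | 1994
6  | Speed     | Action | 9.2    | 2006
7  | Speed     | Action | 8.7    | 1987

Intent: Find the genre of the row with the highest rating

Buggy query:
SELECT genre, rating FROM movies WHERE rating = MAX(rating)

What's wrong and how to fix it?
Bug: MAX(rating) is an aggregate and cannot be used directly in WHERE

Fix: Use a subquery: WHERE rating = (SELECT MAX(rating) FROM movies)

Corrected query:
SELECT genre, rating FROM movies WHERE rating = (SELECT MAX(rating) FROM movies)

Result:
genre  | rating
-------+-------
Action | 9.2   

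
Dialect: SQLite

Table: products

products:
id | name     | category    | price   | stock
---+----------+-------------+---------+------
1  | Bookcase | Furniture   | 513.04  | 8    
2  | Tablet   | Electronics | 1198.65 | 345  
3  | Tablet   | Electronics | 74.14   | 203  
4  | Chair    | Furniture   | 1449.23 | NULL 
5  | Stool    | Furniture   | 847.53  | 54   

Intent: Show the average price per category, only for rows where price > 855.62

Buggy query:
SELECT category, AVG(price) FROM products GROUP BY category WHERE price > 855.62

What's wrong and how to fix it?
Bug: WHERE cannot follow GROUP BY

Fix: Place WHERE between FROM and GROUP BY

Corrected query:
SELECT category, AVG(price) FROM products WHERE price > 855.62 GROUP BY category

Result:
category    | AVG(price)
------------+-----------
Electronics | 1198.65   
Furniture   | 1449.23   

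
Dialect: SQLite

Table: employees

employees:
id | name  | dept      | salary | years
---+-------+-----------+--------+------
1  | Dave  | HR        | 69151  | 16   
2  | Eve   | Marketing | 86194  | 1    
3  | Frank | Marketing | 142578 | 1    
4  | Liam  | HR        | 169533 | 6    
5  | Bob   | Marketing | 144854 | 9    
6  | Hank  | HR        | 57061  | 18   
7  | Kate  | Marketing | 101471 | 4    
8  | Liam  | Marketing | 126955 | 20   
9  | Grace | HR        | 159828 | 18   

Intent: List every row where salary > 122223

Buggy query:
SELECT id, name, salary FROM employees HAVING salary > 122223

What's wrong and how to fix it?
Bug: This is a non-aggregate query (no GROUP BY, no aggregates), so in SQLite the HAVING clause is invalid here; a row-level condition belongs in WHERE

Fix: Use WHERE for row-level filtering

Corrected query:
SELECT id, name, salary FROM employees WHERE salary > 122223

Result:
id | name  | salary
---+-------+-------
3  | Frank | 142578
4  | Liam  | 169533
5  | Bob   | 144854
8  | Liam  | 126955
9  | Grace | 159828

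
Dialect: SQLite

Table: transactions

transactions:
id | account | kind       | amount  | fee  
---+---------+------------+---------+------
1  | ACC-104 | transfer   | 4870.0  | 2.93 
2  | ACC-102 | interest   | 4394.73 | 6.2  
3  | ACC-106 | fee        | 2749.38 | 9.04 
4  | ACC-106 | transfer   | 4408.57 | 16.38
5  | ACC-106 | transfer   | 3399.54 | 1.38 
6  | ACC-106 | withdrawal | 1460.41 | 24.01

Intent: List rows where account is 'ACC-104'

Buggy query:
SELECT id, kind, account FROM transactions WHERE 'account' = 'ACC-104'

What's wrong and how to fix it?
Bug: Single quotes denote string literals in SQL; the column name is being compared as a constant string

Fix: Reference the column as account without single quotes

Corrected query:
SELECT id, kind, account FROM transactions WHERE account = 'ACC-104'

Result:
id | kind     | account
---+----------+--------
1  | transfer | ACC-104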